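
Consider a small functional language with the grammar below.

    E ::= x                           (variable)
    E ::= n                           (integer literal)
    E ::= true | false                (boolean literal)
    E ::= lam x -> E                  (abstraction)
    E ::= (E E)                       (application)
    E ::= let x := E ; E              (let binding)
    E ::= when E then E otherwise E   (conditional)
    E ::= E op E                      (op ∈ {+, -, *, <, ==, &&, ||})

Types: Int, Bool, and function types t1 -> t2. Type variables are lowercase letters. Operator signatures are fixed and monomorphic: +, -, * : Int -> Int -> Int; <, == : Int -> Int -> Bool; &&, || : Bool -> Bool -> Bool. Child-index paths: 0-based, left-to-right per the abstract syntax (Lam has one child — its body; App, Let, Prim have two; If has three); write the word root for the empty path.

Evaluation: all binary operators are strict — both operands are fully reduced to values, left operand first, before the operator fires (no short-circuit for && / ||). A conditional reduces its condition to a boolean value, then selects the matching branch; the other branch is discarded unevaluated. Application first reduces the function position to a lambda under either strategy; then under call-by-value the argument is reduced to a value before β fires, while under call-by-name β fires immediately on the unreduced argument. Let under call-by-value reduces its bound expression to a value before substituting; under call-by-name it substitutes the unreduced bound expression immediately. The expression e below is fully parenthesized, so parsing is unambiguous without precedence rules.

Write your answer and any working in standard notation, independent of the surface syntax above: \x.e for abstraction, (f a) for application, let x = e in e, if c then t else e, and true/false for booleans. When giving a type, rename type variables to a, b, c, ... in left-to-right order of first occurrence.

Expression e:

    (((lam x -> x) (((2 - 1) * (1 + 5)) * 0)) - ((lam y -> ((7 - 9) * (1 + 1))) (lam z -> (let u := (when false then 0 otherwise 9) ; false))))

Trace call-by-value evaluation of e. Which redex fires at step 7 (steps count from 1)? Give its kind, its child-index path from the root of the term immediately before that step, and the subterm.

Answer: delta at 1.0 : (7 - 9)

Derivation:
step 0: (((\x.x) (((2 - 1) * (1 + 5)) * 0)) - ((\y.((7 - 9) * (1 + 1))) (\z.(let u = (if false then 0 else 9) in false))))
step 1: [delta@0.1.0.0] (((\x.x) ((1 * (1 + 5)) * 0)) - ((\y.((7 - 9) * (1 + 1))) (\z.(let u = (if false then 0 else 9) in false))))
step 2: [delta@0.1.0.1] (((\x.x) ((1 * 6) * 0)) - ((\y.((7 - 9) * (1 + 1))) (\z.(let u = (if false then 0 else 9) in false))))
step 3: [delta@0.1.0] (((\x.x) (6 * 0)) - ((\y.((7 - 9) * (1 + 1))) (\z.(let u = (if false then 0 else 9) in false))))
step 4: [delta@0.1] (((\x.x) 0) - ((\y.((7 - 9) * (1 + 1))) (\z.(let u = (if false then 0 else 9) in false))))
step 5: [beta@0] (0 - ((\y.((7 - 9) * (1 + 1))) (\z.(let u = (if false then 0 else 9) in false))))
step 6: [beta@1] (0 - ((7 - 9) * (1 + 1)))
step 7: [delta@1.0] (0 - (-2 * (1 + 1)))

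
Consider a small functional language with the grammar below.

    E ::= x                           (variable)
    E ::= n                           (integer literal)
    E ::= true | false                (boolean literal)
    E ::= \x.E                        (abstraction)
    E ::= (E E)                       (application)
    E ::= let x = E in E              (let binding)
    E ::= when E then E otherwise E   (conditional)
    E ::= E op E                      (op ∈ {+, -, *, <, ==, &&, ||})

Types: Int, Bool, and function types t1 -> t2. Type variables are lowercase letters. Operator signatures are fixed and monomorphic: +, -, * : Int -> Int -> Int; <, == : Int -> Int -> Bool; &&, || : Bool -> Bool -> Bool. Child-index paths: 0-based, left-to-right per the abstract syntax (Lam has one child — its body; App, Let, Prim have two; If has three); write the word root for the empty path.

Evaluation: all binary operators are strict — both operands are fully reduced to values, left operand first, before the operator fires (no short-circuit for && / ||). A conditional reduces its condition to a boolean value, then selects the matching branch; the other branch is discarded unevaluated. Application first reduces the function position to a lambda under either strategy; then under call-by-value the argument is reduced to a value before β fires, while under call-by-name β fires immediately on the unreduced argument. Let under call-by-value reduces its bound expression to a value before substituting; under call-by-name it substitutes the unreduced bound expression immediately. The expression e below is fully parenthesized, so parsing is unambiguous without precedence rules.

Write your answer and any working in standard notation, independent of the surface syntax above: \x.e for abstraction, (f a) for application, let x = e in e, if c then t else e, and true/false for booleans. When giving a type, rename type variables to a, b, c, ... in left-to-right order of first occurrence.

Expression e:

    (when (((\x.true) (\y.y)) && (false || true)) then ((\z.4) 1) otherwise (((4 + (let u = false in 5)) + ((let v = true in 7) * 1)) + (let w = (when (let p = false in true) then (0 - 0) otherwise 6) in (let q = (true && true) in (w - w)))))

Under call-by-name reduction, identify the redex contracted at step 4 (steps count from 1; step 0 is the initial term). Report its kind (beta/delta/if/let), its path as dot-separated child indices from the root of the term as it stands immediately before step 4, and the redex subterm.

Answer: if at root : (if true then ((\z.4) 1) else (((4 + (let u = false in 5)) + ((let v = true in 7) * 1)) + (let w = (if (let p = false in true) then (0 - 0) else 6) in (let q = (true && true) in (w - w)))))

Derivation:
step 0: (if (((\x.true) (\y.y)) && (false || true)) then ((\z.4) 1) else (((4 + (let u = false in 5)) + ((let v = true in 7) * 1)) + (let w = (if (let p = false in true) then (0 - 0) else 6) in (let q = (true && true) in (w - w)))))
step 1: [beta@0.0] (if (true && (false || true)) then ((\z.4) 1) else (((4 + (let u = false in 5)) + ((let v = true in 7) * 1)) + (let w = (if (let p = false in true) then (0 - 0) else 6) in (let q = (true && true) in (w - w)))))
step 2: [delta@0.1] (if (true && true) then ((\z.4) 1) else (((4 + (let u = false in 5)) + ((let v = true in 7) * 1)) + (let w = (if (let p = false in true) then (0 - 0) else 6) in (let q = (true && true) in (w - w)))))
step 3: [delta@0] (if true then ((\z.4) 1) else (((4 + (let u = false in 5)) + ((let v = true in 7) * 1)) + (let w = (if (let p = false in true) then (0 - 0) else 6) in (let q = (true && true) in (w - w)))))
step 4: [if@root] ((\z.4) 1)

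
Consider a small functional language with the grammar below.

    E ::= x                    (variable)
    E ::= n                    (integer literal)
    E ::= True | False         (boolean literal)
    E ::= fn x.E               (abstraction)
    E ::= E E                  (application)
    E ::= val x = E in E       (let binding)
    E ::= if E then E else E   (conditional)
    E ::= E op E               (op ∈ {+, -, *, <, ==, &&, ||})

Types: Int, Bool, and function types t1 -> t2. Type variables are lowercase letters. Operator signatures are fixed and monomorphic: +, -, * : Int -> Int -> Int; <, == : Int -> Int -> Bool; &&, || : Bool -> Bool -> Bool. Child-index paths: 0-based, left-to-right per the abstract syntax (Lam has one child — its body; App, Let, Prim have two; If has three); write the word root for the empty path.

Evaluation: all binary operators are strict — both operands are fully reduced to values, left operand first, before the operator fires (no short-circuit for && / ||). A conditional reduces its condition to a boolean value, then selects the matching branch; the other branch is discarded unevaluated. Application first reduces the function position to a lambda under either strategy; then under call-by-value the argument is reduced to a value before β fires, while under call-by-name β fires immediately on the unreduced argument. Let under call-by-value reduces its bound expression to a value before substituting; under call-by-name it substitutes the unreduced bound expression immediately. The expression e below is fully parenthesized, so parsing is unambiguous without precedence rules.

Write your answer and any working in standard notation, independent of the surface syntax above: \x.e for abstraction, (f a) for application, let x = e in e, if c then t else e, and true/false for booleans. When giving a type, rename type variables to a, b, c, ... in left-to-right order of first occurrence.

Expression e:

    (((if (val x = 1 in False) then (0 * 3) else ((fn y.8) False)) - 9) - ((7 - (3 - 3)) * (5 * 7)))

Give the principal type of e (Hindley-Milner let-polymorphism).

Trace:
let x : Int
  unify Bool ~ Bool
  unify Int ~ Int
  unify Int ~ Int
\y._ : a -> Int
  unify a -> Int ~ Bool -> b
  unify a ~ Bool
  unify Int ~ b
_ _ : Int
  unify Int ~ Int
  unify Int ~ Int
  unify Int ~ Int
  unify Int ~ Int
  unify Int ~ Int
  unify Int ~ Int
  unify Int ~ Int
  unify Int ~ Int
  unify Int ~ Int
  unify Int ~ Int
  unify Int ~ Int
  unify Int ~ Int
  unify Int ~ Int

Answer: Int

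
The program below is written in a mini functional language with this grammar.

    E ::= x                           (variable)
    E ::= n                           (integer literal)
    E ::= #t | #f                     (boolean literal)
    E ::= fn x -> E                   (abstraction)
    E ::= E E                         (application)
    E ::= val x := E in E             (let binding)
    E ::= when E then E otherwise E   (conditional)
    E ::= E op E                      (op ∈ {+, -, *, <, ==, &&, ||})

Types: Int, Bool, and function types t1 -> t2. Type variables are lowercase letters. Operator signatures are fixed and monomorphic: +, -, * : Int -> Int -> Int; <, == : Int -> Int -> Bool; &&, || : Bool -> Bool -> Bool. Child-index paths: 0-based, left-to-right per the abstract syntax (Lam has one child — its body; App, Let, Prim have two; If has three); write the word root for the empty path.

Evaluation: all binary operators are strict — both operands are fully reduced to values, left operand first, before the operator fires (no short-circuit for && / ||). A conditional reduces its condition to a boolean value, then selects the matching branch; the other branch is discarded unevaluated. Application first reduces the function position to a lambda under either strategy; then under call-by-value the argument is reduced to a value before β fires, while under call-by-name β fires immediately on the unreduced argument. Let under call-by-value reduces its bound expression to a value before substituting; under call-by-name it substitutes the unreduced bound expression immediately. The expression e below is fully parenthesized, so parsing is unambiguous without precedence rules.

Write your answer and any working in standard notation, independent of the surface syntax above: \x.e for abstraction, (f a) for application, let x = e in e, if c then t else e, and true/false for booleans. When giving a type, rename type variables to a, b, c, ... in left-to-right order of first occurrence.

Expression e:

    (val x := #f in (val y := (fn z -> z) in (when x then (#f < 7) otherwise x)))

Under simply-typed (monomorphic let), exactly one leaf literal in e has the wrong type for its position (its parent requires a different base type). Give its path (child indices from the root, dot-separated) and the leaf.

Derivation:
let x : Bool
z : a
\z._ : a -> a
let y : a -> a
x : Bool
  unify Bool ~ Bool
  unify Bool ~ Int
  FAIL: mismatch Bool ~ Int

Answer: 1.1.1.0 : false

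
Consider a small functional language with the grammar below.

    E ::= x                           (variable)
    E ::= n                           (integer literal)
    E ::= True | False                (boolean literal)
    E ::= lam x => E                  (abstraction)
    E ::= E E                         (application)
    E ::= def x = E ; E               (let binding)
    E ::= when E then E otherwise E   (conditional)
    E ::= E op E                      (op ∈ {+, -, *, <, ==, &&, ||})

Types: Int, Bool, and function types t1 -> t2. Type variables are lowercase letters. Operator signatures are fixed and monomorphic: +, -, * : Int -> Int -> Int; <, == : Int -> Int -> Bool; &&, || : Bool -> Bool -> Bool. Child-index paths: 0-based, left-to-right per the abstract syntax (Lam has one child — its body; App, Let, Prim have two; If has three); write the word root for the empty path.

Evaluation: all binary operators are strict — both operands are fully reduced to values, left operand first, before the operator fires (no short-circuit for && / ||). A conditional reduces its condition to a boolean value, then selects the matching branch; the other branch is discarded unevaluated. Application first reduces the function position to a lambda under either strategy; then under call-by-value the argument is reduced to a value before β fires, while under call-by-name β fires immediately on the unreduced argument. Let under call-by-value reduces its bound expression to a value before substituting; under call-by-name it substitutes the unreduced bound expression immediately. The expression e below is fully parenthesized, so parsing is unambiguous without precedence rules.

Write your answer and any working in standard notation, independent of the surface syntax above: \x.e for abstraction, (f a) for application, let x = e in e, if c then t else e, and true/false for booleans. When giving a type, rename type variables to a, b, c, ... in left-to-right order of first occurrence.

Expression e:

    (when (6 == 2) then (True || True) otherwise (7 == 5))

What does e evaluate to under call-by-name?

Answer: false

Trace:
step 0: (if (6 == 2) then (true || true) else (7 == 5))
step 1: [delta@0] (if false then (true || true) else (7 == 5))
step 2: [if@root] (7 == 5)
step 3: [delta@root] false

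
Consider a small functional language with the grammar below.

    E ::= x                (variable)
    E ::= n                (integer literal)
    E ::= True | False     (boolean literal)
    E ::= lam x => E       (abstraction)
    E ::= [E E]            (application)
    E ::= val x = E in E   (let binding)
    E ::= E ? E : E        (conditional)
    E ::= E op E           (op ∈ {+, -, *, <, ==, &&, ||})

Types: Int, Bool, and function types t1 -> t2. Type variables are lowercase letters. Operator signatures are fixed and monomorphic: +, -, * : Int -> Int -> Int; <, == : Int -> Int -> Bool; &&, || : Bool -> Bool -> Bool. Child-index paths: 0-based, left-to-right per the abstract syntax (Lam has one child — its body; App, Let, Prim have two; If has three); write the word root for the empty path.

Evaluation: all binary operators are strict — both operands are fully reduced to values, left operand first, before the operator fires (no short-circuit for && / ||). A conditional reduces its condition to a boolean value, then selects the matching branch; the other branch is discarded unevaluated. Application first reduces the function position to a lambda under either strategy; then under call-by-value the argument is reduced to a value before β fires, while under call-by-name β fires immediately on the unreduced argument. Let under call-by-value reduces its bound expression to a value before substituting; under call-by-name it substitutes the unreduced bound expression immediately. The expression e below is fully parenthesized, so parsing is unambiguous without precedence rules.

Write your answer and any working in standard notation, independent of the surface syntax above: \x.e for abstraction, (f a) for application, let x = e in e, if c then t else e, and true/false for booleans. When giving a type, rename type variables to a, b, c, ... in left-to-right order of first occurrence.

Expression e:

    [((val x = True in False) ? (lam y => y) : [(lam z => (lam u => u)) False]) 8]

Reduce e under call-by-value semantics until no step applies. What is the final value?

Answer: 8

Trace:
step 0: ((if (let x = true in false) then (\y.y) else ((\z.(\u.u)) false)) 8)
step 1: [let@0.0] ((if false then (\y.y) else ((\z.(\u.u)) false)) 8)
step 2: [if@0] (((\z.(\u.u)) false) 8)
step 3: [beta@0] ((\u.u) 8)
step 4: [beta@root] 8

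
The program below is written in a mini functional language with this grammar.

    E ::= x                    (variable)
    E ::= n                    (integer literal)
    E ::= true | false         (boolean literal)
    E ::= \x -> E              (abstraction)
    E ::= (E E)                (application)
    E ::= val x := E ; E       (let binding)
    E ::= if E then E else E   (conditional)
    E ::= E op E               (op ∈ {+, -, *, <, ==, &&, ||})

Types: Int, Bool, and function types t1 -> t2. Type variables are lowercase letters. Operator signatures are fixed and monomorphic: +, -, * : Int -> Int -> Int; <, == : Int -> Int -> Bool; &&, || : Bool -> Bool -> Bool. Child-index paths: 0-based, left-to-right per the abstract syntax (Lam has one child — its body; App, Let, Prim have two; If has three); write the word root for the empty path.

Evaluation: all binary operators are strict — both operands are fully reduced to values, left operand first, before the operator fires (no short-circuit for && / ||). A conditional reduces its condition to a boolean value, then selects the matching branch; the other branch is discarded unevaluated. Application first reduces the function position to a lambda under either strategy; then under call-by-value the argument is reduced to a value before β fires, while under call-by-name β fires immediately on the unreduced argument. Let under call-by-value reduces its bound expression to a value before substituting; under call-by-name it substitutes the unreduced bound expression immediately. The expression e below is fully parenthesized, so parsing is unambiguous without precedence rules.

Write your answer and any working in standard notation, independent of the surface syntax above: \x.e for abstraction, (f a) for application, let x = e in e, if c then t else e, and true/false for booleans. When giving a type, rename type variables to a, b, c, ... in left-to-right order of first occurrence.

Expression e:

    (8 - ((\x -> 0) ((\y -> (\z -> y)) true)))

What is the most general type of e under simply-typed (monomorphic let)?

Answer: Int

Working:
  unify Int ~ Int
\x._ : a -> Int
y : b
\z._ : c -> b
\y._ : b -> c -> b
  unify b -> c -> b ~ Bool -> d
  unify b ~ Bool
  unify c -> Bool ~ d
_ _ : c -> Bool
  unify a -> Int ~ (c -> Bool) -> e
  unify a ~ c -> Bool
  unify Int ~ e
_ _ : Int
  unify Int ~ Int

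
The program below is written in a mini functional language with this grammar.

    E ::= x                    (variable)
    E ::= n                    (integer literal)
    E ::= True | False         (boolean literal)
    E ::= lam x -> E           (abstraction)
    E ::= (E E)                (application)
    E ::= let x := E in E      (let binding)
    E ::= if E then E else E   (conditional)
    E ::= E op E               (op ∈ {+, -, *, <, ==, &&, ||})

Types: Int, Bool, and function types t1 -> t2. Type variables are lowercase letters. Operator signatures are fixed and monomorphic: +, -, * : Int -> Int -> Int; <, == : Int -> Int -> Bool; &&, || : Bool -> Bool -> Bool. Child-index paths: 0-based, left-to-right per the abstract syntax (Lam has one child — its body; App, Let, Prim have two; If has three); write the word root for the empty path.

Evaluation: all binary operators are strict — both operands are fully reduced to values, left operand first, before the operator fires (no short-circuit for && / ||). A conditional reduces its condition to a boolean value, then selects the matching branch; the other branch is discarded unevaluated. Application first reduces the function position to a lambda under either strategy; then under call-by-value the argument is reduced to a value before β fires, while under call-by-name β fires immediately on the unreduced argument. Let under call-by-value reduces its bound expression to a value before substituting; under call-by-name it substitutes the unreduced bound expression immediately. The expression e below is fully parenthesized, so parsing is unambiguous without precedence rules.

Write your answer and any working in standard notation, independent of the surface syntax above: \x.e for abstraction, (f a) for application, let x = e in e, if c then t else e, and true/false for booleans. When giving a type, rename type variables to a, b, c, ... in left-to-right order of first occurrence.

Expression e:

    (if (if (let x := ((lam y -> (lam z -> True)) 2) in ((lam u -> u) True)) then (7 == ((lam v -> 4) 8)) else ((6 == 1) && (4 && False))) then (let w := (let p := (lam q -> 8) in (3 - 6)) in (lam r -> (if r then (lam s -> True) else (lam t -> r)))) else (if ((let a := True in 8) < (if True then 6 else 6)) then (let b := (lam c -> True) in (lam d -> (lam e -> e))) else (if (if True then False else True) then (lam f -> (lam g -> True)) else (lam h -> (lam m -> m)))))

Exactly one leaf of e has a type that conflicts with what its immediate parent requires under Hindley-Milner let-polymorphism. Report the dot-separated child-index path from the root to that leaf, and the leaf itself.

Answer: 0.2.1.0 : 4

Working:
\z._ : b -> Bool
\y._ : a -> b -> Bool
  unify a -> b -> Bool ~ Int -> c
  unify a ~ Int
  unify b -> Bool ~ c
_ _ : b -> Bool
let x : forall. b -> Bool
u : d
\u._ : d -> d
  unify d -> d ~ Bool -> e
  unify d ~ Bool
  unify Bool ~ e
_ _ : Bool
  unify Bool ~ Bool
  unify Int ~ Int
\v._ : f -> Int
  unify f -> Int ~ Int -> g
  unify f ~ Int
  unify Int ~ g
_ _ : Int
  unify Int ~ Int
  unify Int ~ Int
  unify Int ~ Int
  unify Bool ~ Bool
  unify Int ~ Bool
  FAIL: mismatch Int ~ Bool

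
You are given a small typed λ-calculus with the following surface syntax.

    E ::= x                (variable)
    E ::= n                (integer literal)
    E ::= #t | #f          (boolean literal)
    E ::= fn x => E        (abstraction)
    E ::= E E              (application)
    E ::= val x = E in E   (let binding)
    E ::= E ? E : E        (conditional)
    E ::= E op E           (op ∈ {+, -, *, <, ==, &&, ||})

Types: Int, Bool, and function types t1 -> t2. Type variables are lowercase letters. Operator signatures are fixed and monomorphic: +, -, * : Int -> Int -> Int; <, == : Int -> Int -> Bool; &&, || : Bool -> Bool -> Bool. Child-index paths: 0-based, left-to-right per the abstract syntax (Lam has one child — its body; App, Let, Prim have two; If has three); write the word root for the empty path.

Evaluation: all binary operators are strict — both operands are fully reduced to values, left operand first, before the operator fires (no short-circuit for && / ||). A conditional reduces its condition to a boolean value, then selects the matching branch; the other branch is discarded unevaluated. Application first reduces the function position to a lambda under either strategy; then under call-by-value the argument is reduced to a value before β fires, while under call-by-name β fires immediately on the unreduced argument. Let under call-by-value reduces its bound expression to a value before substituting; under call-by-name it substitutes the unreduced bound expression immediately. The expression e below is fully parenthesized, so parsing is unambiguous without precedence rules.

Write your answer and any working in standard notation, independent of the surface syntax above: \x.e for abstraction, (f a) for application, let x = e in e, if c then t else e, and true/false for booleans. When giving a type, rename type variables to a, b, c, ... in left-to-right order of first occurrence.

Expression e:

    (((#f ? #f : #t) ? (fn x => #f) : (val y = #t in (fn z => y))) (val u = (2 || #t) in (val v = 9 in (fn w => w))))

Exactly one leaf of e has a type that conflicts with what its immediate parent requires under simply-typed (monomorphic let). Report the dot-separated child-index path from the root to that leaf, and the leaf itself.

Answer: 1.0.0 : 2

Trace:
  unify Bool ~ Bool
  unify Bool ~ Bool
  unify Bool ~ Bool
\x._ : a -> Bool
let y : Bool
y : Bool
\z._ : b -> Bool
  unify a -> Bool ~ b -> Bool
  unify a ~ b
  unify Bool ~ Bool
  unify Int ~ Bool
  FAIL: mismatch Int ~ Bool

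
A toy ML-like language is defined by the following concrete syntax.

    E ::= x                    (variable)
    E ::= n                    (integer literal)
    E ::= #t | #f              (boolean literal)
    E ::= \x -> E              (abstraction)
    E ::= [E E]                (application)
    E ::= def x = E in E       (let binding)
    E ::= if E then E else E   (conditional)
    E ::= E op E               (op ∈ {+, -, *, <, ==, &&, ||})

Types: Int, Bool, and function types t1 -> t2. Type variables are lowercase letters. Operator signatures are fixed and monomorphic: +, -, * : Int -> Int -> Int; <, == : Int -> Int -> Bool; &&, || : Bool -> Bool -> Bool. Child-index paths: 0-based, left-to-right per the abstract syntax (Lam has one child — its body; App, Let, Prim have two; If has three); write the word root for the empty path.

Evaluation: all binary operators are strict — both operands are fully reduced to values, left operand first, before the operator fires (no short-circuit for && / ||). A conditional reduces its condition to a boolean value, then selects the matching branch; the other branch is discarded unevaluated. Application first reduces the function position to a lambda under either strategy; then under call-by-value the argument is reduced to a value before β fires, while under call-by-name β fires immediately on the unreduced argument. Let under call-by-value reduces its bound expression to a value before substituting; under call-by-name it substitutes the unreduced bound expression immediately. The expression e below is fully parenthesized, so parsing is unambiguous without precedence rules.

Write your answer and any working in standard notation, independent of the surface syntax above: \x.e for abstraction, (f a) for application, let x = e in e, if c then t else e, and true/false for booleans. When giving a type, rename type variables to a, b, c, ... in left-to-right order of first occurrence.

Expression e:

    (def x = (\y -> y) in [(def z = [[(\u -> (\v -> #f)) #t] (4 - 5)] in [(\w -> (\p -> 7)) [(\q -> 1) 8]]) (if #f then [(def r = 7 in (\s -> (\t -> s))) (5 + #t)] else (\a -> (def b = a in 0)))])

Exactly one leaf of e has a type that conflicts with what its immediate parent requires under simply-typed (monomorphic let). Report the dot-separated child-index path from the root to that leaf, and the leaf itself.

Answer: 1.1.1.1.1 : true

Working:
y : a
\y._ : a -> a
let x : a -> a
\v._ : c -> Bool
\u._ : b -> c -> Bool
  unify b -> c -> Bool ~ Bool -> d
  unify b ~ Bool
  unify c -> Bool ~ d
_ _ : c -> Bool
  unify Int ~ Int
  unify Int ~ Int
  unify c -> Bool ~ Int -> e
  unify c ~ Int
  unify Bool ~ e
_ _ : Bool
let z : Bool
\p._ : g -> Int
\w._ : f -> g -> Int
\q._ : h -> Int
  unify h -> Int ~ Int -> i
  unify h ~ Int
  unify Int ~ i
_ _ : Int
  unify f -> g -> Int ~ Int -> j
  unify f ~ Int
  unify g -> Int ~ j
_ _ : g -> Int
  unify Bool ~ Bool
let r : Int
s : k
\t._ : l -> k
\s._ : k -> l -> k
  unify Int ~ Int
  unify Bool ~ Int
  FAIL: mismatch Bool ~ Int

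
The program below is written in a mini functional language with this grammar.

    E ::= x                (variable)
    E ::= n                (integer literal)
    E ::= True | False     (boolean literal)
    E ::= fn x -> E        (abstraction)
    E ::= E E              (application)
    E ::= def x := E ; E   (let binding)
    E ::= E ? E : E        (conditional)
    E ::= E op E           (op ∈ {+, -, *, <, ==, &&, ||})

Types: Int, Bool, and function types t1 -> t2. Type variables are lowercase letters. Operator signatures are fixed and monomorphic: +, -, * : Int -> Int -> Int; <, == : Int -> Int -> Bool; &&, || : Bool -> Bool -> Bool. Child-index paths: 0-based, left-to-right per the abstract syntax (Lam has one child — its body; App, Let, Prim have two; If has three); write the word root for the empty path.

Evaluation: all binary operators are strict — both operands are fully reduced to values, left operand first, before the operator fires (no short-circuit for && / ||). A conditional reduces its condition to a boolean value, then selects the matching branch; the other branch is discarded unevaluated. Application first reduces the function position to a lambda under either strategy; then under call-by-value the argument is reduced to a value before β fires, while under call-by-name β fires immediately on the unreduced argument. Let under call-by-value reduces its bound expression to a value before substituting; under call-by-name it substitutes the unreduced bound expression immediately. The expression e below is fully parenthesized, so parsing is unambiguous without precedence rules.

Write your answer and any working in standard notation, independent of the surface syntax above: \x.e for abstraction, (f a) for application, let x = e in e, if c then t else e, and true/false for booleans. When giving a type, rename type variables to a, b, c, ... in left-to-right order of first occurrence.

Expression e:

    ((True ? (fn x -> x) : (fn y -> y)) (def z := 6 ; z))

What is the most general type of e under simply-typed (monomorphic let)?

Answer: Int

Trace:
  unify Bool ~ Bool
x : a
\x._ : a -> a
y : b
\y._ : b -> b
  unify a -> a ~ b -> b
  unify a ~ b
  unify b ~ b
let z : Int
z : Int
  unify b -> b ~ Int -> c
  unify b ~ Int
  unify Int ~ c
_ _ : Int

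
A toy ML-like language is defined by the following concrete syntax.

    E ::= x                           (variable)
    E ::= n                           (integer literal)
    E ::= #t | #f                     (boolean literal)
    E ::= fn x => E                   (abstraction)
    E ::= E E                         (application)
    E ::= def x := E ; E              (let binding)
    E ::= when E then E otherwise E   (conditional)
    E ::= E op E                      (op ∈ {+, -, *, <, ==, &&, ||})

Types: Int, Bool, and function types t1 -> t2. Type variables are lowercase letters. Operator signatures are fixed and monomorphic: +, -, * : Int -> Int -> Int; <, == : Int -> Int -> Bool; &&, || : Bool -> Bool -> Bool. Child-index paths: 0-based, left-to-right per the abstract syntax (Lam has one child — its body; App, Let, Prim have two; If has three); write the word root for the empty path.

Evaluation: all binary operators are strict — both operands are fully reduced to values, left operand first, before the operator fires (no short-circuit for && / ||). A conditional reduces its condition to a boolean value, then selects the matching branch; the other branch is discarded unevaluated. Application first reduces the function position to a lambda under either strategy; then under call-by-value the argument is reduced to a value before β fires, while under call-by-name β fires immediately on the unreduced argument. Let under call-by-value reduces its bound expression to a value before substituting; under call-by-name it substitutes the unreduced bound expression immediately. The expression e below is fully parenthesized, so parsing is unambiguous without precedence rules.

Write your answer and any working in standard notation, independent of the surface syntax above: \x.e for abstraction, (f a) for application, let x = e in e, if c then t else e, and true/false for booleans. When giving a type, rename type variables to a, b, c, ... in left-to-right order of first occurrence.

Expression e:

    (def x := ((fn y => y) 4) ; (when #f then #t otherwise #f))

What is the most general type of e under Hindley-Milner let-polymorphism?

Answer: Bool

Trace:
y : a
\y._ : a -> a
  unify a -> a ~ Int -> b
  unify a ~ Int
  unify Int ~ b
_ _ : Int
let x : Int
  unify Bool ~ Bool
  unify Bool ~ Bool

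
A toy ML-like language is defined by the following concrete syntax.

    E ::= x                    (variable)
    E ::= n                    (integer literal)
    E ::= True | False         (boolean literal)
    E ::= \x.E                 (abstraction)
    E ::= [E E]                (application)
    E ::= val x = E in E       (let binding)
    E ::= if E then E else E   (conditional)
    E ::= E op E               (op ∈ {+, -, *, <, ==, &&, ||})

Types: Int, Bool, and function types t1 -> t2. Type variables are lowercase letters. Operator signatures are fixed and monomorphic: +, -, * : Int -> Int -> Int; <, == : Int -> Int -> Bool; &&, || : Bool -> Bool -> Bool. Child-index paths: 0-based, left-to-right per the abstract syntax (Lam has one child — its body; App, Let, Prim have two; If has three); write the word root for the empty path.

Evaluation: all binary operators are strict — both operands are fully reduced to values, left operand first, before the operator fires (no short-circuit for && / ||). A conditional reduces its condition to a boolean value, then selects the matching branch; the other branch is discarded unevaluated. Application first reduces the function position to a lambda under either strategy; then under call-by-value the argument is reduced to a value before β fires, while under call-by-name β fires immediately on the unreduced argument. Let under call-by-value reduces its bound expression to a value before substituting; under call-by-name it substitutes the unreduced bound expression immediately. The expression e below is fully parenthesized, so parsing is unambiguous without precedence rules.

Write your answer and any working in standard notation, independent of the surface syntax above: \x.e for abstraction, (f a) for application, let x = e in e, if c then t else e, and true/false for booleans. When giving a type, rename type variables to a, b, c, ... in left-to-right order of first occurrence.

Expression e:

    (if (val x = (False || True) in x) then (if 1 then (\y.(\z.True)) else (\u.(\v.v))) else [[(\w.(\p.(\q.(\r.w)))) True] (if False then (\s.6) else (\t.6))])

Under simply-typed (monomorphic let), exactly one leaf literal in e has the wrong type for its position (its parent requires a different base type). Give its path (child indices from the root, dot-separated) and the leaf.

Derivation:
  unify Bool ~ Bool
  unify Bool ~ Bool
let x : Bool
x : Bool
  unify Bool ~ Bool
  unify Int ~ Bool
  FAIL: mismatch Int ~ Bool

Answer: 1.0 : 1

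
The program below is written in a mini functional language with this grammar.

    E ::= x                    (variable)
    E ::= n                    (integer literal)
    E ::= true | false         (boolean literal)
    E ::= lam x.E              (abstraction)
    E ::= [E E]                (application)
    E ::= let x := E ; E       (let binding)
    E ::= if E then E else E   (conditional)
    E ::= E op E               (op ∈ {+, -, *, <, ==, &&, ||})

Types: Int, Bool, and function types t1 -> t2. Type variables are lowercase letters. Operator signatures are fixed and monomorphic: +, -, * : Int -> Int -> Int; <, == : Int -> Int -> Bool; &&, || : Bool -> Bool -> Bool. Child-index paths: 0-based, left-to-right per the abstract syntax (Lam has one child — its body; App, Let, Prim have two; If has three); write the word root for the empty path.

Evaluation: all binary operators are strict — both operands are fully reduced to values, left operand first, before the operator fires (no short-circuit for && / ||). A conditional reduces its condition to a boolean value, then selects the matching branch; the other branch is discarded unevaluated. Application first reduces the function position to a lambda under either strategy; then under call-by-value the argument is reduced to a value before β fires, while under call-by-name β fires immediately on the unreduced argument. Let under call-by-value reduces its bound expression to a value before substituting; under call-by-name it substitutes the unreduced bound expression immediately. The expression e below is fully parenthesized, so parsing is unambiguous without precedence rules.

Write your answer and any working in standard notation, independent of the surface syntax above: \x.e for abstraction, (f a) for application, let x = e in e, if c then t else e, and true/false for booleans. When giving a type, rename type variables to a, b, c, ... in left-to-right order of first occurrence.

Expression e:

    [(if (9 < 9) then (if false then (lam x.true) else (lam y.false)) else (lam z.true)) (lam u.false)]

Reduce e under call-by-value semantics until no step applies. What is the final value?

Derivation:
step 0: ((if (9 < 9) then (if false then (\x.true) else (\y.false)) else (\z.true)) (\u.false))
step 1: [delta@0.0] ((if false then (if false then (\x.true) else (\y.false)) else (\z.true)) (\u.false))
step 2: [if@0] ((\z.true) (\u.false))
step 3: [beta@root] true

Answer: true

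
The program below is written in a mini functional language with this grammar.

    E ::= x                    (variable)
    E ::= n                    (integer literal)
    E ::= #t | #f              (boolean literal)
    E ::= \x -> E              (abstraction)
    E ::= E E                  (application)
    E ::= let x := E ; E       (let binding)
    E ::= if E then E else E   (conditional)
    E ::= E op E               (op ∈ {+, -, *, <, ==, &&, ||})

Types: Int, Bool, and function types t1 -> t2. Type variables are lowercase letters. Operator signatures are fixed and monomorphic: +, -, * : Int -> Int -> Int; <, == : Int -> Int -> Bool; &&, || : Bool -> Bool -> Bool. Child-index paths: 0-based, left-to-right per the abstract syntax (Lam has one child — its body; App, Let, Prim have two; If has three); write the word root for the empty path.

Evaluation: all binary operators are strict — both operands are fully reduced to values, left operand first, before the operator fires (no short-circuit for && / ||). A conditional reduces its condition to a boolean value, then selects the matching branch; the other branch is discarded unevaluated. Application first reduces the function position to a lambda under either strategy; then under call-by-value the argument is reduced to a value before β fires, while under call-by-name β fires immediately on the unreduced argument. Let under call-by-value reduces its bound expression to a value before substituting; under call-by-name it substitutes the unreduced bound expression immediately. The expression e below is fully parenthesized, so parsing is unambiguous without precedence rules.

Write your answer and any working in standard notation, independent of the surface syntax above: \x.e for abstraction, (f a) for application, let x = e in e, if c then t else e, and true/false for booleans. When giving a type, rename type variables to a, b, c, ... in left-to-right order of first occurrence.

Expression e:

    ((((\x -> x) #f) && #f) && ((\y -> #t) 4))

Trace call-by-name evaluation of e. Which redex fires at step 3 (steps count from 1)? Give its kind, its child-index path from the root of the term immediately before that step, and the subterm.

Answer: beta at 1 : ((\y.true) 4)

Working:
step 0: ((((\x.x) false) && false) && ((\y.true) 4))
step 1: [beta@0.0] ((false && false) && ((\y.true) 4))
step 2: [delta@0] (false && ((\y.true) 4))
step 3: [beta@1] (false && true)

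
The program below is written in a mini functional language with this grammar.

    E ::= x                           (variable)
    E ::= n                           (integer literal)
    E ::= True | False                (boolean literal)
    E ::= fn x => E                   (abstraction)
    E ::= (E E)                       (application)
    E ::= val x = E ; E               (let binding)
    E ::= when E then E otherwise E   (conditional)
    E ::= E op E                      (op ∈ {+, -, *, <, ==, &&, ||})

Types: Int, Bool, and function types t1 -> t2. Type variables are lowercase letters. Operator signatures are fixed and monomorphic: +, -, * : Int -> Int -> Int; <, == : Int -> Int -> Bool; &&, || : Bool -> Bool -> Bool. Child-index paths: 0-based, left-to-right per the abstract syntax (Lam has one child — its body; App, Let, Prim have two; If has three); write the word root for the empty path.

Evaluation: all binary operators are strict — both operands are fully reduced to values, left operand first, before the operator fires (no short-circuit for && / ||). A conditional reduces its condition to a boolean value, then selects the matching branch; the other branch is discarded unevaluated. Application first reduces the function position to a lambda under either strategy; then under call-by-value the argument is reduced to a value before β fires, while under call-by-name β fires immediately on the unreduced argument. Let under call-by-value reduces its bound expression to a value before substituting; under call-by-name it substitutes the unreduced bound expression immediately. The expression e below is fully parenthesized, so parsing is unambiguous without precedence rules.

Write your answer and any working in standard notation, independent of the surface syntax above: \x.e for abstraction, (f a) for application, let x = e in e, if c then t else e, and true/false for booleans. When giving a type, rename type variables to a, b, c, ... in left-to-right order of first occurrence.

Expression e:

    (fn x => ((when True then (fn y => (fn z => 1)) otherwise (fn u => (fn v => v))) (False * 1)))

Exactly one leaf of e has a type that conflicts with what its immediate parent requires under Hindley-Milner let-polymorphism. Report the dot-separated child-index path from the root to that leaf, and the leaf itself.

Trace:
  unify Bool ~ Bool
\z._ : c -> Int
\y._ : b -> c -> Int
v : e
\v._ : e -> e
\u._ : d -> e -> e
  unify b -> c -> Int ~ d -> e -> e
  unify b ~ d
  unify c -> Int ~ e -> e
  unify c ~ e
  unify Int ~ e
  unify Bool ~ Int
  FAIL: mismatch Bool ~ Int

Answer: 0.1.0 : false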